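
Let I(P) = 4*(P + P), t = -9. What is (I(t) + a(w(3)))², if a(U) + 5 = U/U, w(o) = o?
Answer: 5776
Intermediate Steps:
a(U) = -4 (a(U) = -5 + U/U = -5 + 1 = -4)
I(P) = 8*P (I(P) = 4*(2*P) = 8*P)
(I(t) + a(w(3)))² = (8*(-9) - 4)² = (-72 - 4)² = (-76)² = 5776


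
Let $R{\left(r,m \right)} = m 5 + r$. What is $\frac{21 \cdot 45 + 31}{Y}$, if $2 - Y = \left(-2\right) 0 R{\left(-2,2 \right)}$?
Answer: $488$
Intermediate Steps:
$R{\left(r,m \right)} = r + 5 m$ ($R{\left(r,m \right)} = 5 m + r = r + 5 m$)
$Y = 2$ ($Y = 2 - \left(-2\right) 0 \left(-2 + 5 \cdot 2\right) = 2 - 0 \left(-2 + 10\right) = 2 - 0 \cdot 8 = 2 - 0 = 2 + 0 = 2$)
$\frac{21 \cdot 45 + 31}{Y} = \frac{21 \cdot 45 + 31}{2} = \left(945 + 31\right) \frac{1}{2} = 976 \cdot \frac{1}{2} = 488$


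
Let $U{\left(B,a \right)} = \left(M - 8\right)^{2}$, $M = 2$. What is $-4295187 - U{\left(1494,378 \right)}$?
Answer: $-4295223$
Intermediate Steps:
$U{\left(B,a \right)} = 36$ ($U{\left(B,a \right)} = \left(2 - 8\right)^{2} = \left(-6\right)^{2} = 36$)
$-4295187 - U{\left(1494,378 \right)} = -4295187 - 36 = -4295223$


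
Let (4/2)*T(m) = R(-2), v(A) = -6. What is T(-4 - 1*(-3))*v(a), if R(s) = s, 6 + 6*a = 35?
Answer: 6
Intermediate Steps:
a = 29/6 (a = -1 + (⅙)*35 = -1 + 35/6 = 29/6 ≈ 4.8333)
T(m) = -1 (T(m) = (½)*(-2) = -1)
T(-4 - 1*(-3))*v(a) = -1*(-6) = 6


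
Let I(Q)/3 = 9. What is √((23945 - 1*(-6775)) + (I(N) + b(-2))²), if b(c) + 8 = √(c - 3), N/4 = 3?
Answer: √(31076 + 38*I*√5) ≈ 176.28 + 0.241*I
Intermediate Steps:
N = 12 (N = 4*3 = 12)
b(c) = -8 + √(-3 + c) (b(c) = -8 + √(c - 3) = -8 + √(-3 + c))
I(Q) = 27 (I(Q) = 3*9 = 27)
√((23945 - 1*(-6775)) + (I(N) + b(-2))²) = √((23945 - 1*(-6775)) + (27 + (-8 + √(-3 - 2)))²) = √((23945 + 6775) + (27 + (-8 + √(-5)))²) = √(30720 + (27 + (-8 + I*√5))²) = √(30720 + (19 + I*√5)²)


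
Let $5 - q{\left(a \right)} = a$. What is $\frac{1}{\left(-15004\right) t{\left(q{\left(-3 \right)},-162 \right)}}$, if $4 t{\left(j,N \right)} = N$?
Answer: $\frac{1}{607662} \approx 1.6457 \cdot 10^{-6}$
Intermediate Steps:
$q{\left(a \right)} = 5 - a$
$t{\left(j,N \right)} = \frac{N}{4}$
$\frac{1}{\left(-15004\right) t{\left(q{\left(-3 \right)},-162 \right)}} = \frac{1}{\left(-15004\right) \frac{1}{4} \left(-162\right)} = - \frac{1}{15004 \left(- \frac{81}{2}\right)} = \left(- \frac{1}{15004}\right) \left(- \frac{2}{81}\right) = \frac{1}{607662}$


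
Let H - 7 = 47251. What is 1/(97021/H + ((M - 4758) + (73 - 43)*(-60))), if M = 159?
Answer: -47258/302306921 ≈ -0.00015632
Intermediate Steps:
H = 47258 (H = 7 + 47251 = 47258)
1/(97021/H + ((M - 4758) + (73 - 43)*(-60))) = 1/(97021/47258 + ((159 - 4758) + (73 - 43)*(-60))) = 1/(97021*(1/47258) + (-4599 + 30*(-60))) = 1/(97021/47258 + (-4599 - 1800)) = 1/(97021/47258 - 6399) = 1/(-302306921/47258) = -47258/302306921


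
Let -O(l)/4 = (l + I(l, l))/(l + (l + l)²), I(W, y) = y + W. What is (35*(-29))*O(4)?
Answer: 12180/17 ≈ 716.47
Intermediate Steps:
I(W, y) = W + y
O(l) = -12*l/(l + 4*l²) (O(l) = -4*(l + (l + l))/(l + (l + l)²) = -4*(l + 2*l)/(l + (2*l)²) = -4*3*l/(l + 4*l²) = -12*l/(l + 4*l²))
(35*(-29))*O(4) = (35*(-29))*(-12/(1 + 4*4)) = -(-12180)/(1 + 16) = -(-12180)/17 = -1015*(-12/17) = 12180/17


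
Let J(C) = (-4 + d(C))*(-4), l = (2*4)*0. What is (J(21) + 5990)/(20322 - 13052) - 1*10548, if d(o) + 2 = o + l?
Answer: -7667803/727 ≈ -10547.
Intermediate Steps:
l = 0 (l = 8*0 = 0)
d(o) = -2 + o (d(o) = -2 + (o + 0) = -2 + o)
J(C) = 24 - 4*C (J(C) = (-4 + (-2 + C))*(-4) = (-6 + C)*(-4) = 24 - 4*C)
(J(21) + 5990)/(20322 - 13052) - 1*10548 = ((24 - 4*21) + 5990)/(20322 - 13052) - 1*10548 = ((24 - 84) + 5990)/7270 - 10548 = (-60 + 5990)*(1/7270) - 10548 = 5930*(1/7270) - 10548 = 593/727 - 10548 = -7667803/727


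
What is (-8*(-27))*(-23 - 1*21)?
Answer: -9504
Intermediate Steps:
(-8*(-27))*(-23 - 1*21) = 216*(-23 - 21) = 216*(-44) = -9504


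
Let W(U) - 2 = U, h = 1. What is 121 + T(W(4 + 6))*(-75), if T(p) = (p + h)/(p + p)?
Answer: 643/8 ≈ 80.375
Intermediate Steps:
W(U) = 2 + U
T(p) = (1 + p)/(2*p) (T(p) = (p + 1)/(p + p) = (1 + p)/((2*p)) = (1 + p)*(1/(2*p)) = (1 + p)/(2*p))
121 + T(W(4 + 6))*(-75) = 121 + ((1 + (2 + (4 + 6)))/(2*(2 + (4 + 6))))*(-75) = 121 + ((1 + (2 + 10))/(2*(2 + 10)))*(-75) = 121 + ((1/2)*(1 + 12)/12)*(-75) = 121 + ((1/2)*(1/12)*13)*(-75) = 121 + (13/24)*(-75) = 121 - 325/8 = 643/8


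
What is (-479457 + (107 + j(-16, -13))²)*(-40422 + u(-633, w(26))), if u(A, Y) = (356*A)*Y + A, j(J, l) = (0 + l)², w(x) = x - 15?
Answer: 1016220936123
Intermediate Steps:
w(x) = -15 + x
j(J, l) = l²
u(A, Y) = A + 356*A*Y (u(A, Y) = 356*A*Y + A = A + 356*A*Y)
(-479457 + (107 + j(-16, -13))²)*(-40422 + u(-633, w(26))) = (-479457 + (107 + (-13)²)²)*(-40422 - 633*(1 + 356*(-15 + 26))) = (-479457 + (107 + 169)²)*(-40422 - 633*(1 + 356*11)) = (-479457 + 276²)*(-40422 - 633*(1 + 3916)) = (-479457 + 76176)*(-40422 - 633*3917) = -403281*(-40422 - 2479461) = -403281*(-2519883) = 1016220936123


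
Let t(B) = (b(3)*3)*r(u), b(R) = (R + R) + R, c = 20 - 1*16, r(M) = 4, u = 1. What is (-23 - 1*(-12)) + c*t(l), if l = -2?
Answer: 421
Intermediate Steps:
c = 4 (c = 20 - 16 = 4)
b(R) = 3*R (b(R) = 2*R + R = 3*R)
t(B) = 108 (t(B) = ((3*3)*3)*4 = (9*3)*4 = 27*4 = 108)
(-23 - 1*(-12)) + c*t(l) = (-23 - 1*(-12)) + 4*108 = (-23 + 12) + 432 = -11 + 432 = 421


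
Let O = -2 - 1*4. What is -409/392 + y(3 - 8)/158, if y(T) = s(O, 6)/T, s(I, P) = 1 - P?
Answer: -32115/30968 ≈ -1.0370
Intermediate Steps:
O = -6 (O = -2 - 4 = -6)
y(T) = -5/T (y(T) = (1 - 1*6)/T = (1 - 6)/T = -5/T)
-409/392 + y(3 - 8)/158 = -409/392 - 5/(3 - 8)/158 = -409*1/392 - 5/(-5)*(1/158) = -409/392 - 5*(-⅕)*(1/158) = -409/392 + 1*(1/158) = -409/392 + 1/158 = -32115/30968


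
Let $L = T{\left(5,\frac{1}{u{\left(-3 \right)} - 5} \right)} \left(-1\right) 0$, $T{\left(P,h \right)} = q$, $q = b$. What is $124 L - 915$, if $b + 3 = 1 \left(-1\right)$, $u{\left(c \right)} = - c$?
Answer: $-915$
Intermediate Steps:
$b = -4$ ($b = -3 + 1 \left(-1\right) = -3 - 1 = -4$)
$q = -4$
$T{\left(P,h \right)} = -4$
$L = 0$ ($L = \left(-4\right) \left(-1\right) 0 = 4 \cdot 0 = 0$)
$124 L - 915 = 124 \cdot 0 - 915 = 0 - 915 = -915$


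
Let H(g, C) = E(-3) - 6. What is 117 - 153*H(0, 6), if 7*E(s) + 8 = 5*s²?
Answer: 1584/7 ≈ 226.29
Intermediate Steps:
E(s) = -8/7 + 5*s²/7 (E(s) = -8/7 + (5*s²)/7 = -8/7 + 5*s²/7)
H(g, C) = -5/7 (H(g, C) = (-8/7 + (5/7)*(-3)²) - 6 = (-8/7 + (5/7)*9) - 6 = (-8/7 + 45/7) - 6 = 37/7 - 6 = -5/7)
117 - 153*H(0, 6) = 117 - 153*(-5/7) = 117 + 765/7 = 1584/7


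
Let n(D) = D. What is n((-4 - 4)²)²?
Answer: 4096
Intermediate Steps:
n((-4 - 4)²)² = ((-4 - 4)²)² = ((-8)²)² = 64² = 4096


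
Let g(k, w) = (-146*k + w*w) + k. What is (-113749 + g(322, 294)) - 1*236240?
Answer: -310243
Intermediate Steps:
g(k, w) = w**2 - 145*k (g(k, w) = (-146*k + w**2) + k = (w**2 - 146*k) + k = w**2 - 145*k)
(-113749 + g(322, 294)) - 1*236240 = (-113749 + (294**2 - 145*322)) - 1*236240 = (-113749 + (86436 - 46690)) - 236240 = (-113749 + 39746) - 236240 = -74003 - 236240 = -310243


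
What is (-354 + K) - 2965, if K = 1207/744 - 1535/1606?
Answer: -1982478607/597432 ≈ -3318.3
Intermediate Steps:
K = 398201/597432 (K = 1207*(1/744) - 1535*1/1606 = 1207/744 - 1535/1606 = 398201/597432 ≈ 0.66652)
(-354 + K) - 2965 = (-354 + 398201/597432) - 2965 = -211092727/597432 - 2965 = -1982478607/597432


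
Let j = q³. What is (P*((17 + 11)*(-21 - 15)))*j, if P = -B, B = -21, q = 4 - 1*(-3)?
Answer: -7260624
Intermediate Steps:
q = 7 (q = 4 + 3 = 7)
j = 343 (j = 7³ = 343)
P = 21 (P = -1*(-21) = 21)
(P*((17 + 11)*(-21 - 15)))*j = (21*((17 + 11)*(-21 - 15)))*343 = (21*(28*(-36)))*343 = (21*(-1008))*343 = -21168*343 = -7260624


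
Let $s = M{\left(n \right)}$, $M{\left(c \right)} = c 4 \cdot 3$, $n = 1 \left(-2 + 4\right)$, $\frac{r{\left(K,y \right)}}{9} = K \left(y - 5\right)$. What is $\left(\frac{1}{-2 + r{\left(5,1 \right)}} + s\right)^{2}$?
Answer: $\frac{19070689}{33124} \approx 575.74$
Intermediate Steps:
$r{\left(K,y \right)} = 9 K \left(-5 + y\right)$ ($r{\left(K,y \right)} = 9 K \left(y - 5\right) = 9 K \left(-5 + y\right)$)
$n = 2$ ($n = 1 \cdot 2 = 2$)
$M{\left(c \right)} = 12 c$ ($M{\left(c \right)} = 4 c 3 = 12 c$)
$s = 24$ ($s = 12 \cdot 2 = 24$)
$\left(\frac{1}{-2 + r{\left(5,1 \right)}} + s\right)^{2} = \left(\frac{1}{-2 + 9 \cdot 5 \left(-5 + 1\right)} + 24\right)^{2} = \left(\frac{1}{-2 + 9 \cdot 5 \left(-4\right)} + 24\right)^{2} = \left(\frac{1}{-2 - 180} + 24\right)^{2} = \left(\frac{1}{-182} + 24\right)^{2} = \left(- \frac{1}{182} + 24\right)^{2} = \left(\frac{4367}{182}\right)^{2} = \frac{19070689}{33124}$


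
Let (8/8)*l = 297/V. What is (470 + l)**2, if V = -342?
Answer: 317801929/1444 ≈ 2.2008e+5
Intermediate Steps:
l = -33/38 (l = 297/(-342) = 297*(-1/342) = -33/38 ≈ -0.86842)
(470 + l)**2 = (470 - 33/38)**2 = (17827/38)**2 = 317801929/1444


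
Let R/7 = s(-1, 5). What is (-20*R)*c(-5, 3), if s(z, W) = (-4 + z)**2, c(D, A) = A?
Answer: -10500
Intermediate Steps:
R = 175 (R = 7*(-4 - 1)**2 = 7*(-5)**2 = 7*25 = 175)
(-20*R)*c(-5, 3) = -20*175*3 = -3500*3 = -10500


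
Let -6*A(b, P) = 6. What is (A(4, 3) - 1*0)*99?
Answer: -99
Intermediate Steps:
A(b, P) = -1 (A(b, P) = -⅙*6 = -1)
(A(4, 3) - 1*0)*99 = (-1 - 1*0)*99 = (-1 + 0)*99 = -1*99 = -99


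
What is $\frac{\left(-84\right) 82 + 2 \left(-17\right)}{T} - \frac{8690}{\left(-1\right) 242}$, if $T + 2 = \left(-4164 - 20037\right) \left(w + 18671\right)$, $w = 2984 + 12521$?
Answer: $\frac{163350980226}{4549013579} \approx 35.909$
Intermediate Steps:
$w = 15505$
$T = -827093378$ ($T = -2 + \left(-4164 - 20037\right) \left(15505 + 18671\right) = -2 - 827093376 = -827093378$)
$\frac{\left(-84\right) 82 + 2 \left(-17\right)}{T} - \frac{8690}{\left(-1\right) 242} = \frac{\left(-84\right) 82 + 2 \left(-17\right)}{-827093378} - \frac{8690}{\left(-1\right) 242} = \left(-6888 - 34\right) \left(- \frac{1}{827093378}\right) - \frac{8690}{-242} = \left(-6922\right) \left(- \frac{1}{827093378}\right) - - \frac{395}{11} = \frac{3461}{413546689} + \frac{395}{11} = \frac{163350980226}{4549013579}$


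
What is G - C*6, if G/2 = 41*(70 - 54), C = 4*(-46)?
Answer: 2416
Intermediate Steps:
C = -184
G = 1312 (G = 2*(41*(70 - 54)) = 2*(41*16) = 2*656 = 1312)
G - C*6 = 1312 - (-184)*6 = 1312 - 1*(-1104) = 1312 + 1104 = 2416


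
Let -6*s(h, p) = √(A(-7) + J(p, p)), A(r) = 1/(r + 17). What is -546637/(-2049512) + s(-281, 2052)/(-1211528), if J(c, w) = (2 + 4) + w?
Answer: 546637/2049512 + √205810/72691680 ≈ 0.26672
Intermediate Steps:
A(r) = 1/(17 + r)
J(c, w) = 6 + w
s(h, p) = -√(61/10 + p)/6 (s(h, p) = -√(1/(17 - 7) + (6 + p))/6 = -√(1/10 + (6 + p))/6 = -√(⅒ + (6 + p))/6 = -√(61/10 + p)/6)
-546637/(-2049512) + s(-281, 2052)/(-1211528) = -546637/(-2049512) - √(610 + 100*2052)/60/(-1211528) = -546637*(-1/2049512) - √(610 + 205200)/60*(-1/1211528) = 546637/2049512 - √205810/60*(-1/1211528) = 546637/2049512 + √205810/72691680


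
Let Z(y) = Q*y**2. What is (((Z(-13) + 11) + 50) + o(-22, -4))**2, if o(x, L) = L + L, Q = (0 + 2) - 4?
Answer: 81225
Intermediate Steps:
Q = -2 (Q = 2 - 4 = -2)
Z(y) = -2*y**2
o(x, L) = 2*L
(((Z(-13) + 11) + 50) + o(-22, -4))**2 = (((-2*(-13)**2 + 11) + 50) + 2*(-4))**2 = (((-2*169 + 11) + 50) - 8)**2 = (((-338 + 11) + 50) - 8)**2 = ((-327 + 50) - 8)**2 = (-277 - 8)**2 = (-285)**2 = 81225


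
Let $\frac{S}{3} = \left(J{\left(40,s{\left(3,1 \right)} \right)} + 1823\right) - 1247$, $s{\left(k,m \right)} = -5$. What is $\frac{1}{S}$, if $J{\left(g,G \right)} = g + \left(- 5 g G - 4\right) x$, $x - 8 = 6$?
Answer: $\frac{1}{43680} \approx 2.2894 \cdot 10^{-5}$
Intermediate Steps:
$x = 14$ ($x = 8 + 6 = 14$)
$J{\left(g,G \right)} = -56 + g - 70 G g$ ($J{\left(g,G \right)} = g + \left(- 5 g G - 4\right) 14 = g + \left(- 5 G g - 4\right) 14 = g + \left(-4 - 5 G g\right) 14 = g - \left(56 + 70 G g\right) = -56 + g - 70 G g$)
$S = 43680$ ($S = 3 \left(\left(\left(-56 + 40 - \left(-350\right) 40\right) + 1823\right) - 1247\right) = 3 \left(\left(\left(-56 + 40 + 14000\right) + 1823\right) - 1247\right) = 3 \left(\left(13984 + 1823\right) - 1247\right) = 3 \left(15807 - 1247\right) = 3 \cdot 14560 = 43680$)
$\frac{1}{S} = \frac{1}{43680}$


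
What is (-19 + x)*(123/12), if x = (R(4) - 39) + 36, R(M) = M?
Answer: -369/2 ≈ -184.50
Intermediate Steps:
x = 1 (x = (4 - 39) + 36 = -35 + 36 = 1)
(-19 + x)*(123/12) = (-19 + 1)*(123/12) = -2214/12 = -18*41/4 = -369/2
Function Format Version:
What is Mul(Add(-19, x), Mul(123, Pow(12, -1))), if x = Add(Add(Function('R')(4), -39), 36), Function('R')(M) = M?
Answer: Rational(-369, 2) ≈ -184.50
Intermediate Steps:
x = 1 (x = Add(Add(4, -39), 36) = Add(-35, 36) = 1)
Mul(Add(-19, x), Mul(123, Pow(12, -1))) = Mul(Add(-19, 1), Mul(123, Pow(12, -1))) = Mul(-18, Mul(123, Rational(1, 12))) = Mul(-18, Rational(41, 4)) = Rational(-369, 2)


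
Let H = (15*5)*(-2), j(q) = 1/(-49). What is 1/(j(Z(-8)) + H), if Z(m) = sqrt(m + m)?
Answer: -49/7351 ≈ -0.0066658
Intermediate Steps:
Z(m) = sqrt(2)*sqrt(m) (Z(m) = sqrt(2*m) = sqrt(2)*sqrt(m))
j(q) = -1/49 (j(q) = 1*(-1/49) = -1/49)
H = -150 (H = 75*(-2) = -150)
1/(j(Z(-8)) + H) = 1/(-1/49 - 150) = 1/(-7351/49) = -49/7351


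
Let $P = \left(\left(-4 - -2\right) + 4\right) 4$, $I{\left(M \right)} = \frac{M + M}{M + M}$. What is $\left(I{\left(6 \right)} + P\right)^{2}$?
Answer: $81$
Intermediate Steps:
$I{\left(M \right)} = 1$ ($I{\left(M \right)} = \frac{2 M}{2 M} = 2 M \frac{1}{2 M} = 1$)
$P = 8$ ($P = \left(\left(-4 + 2\right) + 4\right) 4 = \left(-2 + 4\right) 4 = 2 \cdot 4 = 8$)
$\left(I{\left(6 \right)} + P\right)^{2} = \left(1 + 8\right)^{2} = 9^{2} = 81$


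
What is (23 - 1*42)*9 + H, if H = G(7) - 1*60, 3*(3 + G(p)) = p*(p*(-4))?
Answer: -898/3 ≈ -299.33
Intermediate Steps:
G(p) = -3 - 4*p²/3 (G(p) = -3 + (p*(p*(-4)))/3 = -3 + (p*(-4*p))/3 = -3 + (-4*p²)/3 = -3 - 4*p²/3)
H = -385/3 (H = (-3 - 4/3*7²) - 1*60 = (-3 - 4/3*49) - 60 = (-3 - 196/3) - 60 = -205/3 - 60 = -385/3 ≈ -128.33)
(23 - 1*42)*9 + H = (23 - 1*42)*9 - 385/3 = (23 - 42)*9 - 385/3 = -19*9 - 385/3 = -171 - 385/3 = -898/3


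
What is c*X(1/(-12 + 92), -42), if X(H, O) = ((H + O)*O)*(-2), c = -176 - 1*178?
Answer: 12485403/10 ≈ 1.2485e+6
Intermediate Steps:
c = -354 (c = -176 - 178 = -354)
X(H, O) = -2*O*(H + O) (X(H, O) = (O*(H + O))*(-2) = -2*O*(H + O))
c*X(1/(-12 + 92), -42) = -(-708)*(-42)*(1/(-12 + 92) - 42) = -(-708)*(-42)*(1/80 - 42) = -(-708)*(-42)*(-3359)/80 = -354*(-70539/20) = 12485403/10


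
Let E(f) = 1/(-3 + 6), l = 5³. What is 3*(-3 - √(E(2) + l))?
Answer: -9 - 2*√282 ≈ -42.586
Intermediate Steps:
l = 125
E(f) = ⅓ (E(f) = 1/3 = ⅓)
3*(-3 - √(E(2) + l)) = 3*(-3 - √(⅓ + 125)) = 3*(-3 - √(376/3)) = 3*(-3 - 2*√282/3) = -9 - 2*√282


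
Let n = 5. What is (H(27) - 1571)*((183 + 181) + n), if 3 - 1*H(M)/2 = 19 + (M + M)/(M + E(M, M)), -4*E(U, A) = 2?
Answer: -31429575/53 ≈ -5.9301e+5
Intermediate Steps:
E(U, A) = -½ (E(U, A) = -¼*2 = -½)
H(M) = -32 - 4*M/(-½ + M) (H(M) = 6 - 2*(19 + (M + M)/(M - ½)) = 6 - 2*(19 + (2*M)/(-½ + M)) = 6 - 2*(19 + 2*M/(-½ + M)) = 6 + (-38 - 4*M/(-½ + M)) = -32 - 4*M/(-½ + M))
(H(27) - 1571)*((183 + 181) + n) = (8*(4 - 9*27)/(-1 + 2*27) - 1571)*((183 + 181) + 5) = (8*(4 - 243)/(-1 + 54) - 1571)*(364 + 5) = (8*(-239)/53 - 1571)*369 = (8*(1/53)*(-239) - 1571)*369 = (-1912/53 - 1571)*369 = -85175/53*369 = -31429575/53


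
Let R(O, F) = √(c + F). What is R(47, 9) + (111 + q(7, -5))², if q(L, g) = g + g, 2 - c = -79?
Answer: 10201 + 3*√10 ≈ 10210.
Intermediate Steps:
c = 81 (c = 2 - 1*(-79) = 2 + 79 = 81)
q(L, g) = 2*g
R(O, F) = √(81 + F)
R(47, 9) + (111 + q(7, -5))² = √(81 + 9) + (111 + 2*(-5))² = √90 + (111 - 10)² = 3*√10 + 101² = 3*√10 + 10201 = 10201 + 3*√10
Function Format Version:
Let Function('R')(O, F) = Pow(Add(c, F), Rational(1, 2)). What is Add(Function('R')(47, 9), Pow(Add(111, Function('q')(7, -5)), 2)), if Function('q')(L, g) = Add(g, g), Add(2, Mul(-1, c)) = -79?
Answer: Add(10201, Mul(3, Pow(10, Rational(1, 2)))) ≈ 10210.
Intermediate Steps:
c = 81 (c = Add(2, Mul(-1, -79)) = Add(2, 79) = 81)
Function('q')(L, g) = Mul(2, g)
Function('R')(O, F) = Pow(Add(81, F), Rational(1, 2))
Add(Function('R')(47, 9), Pow(Add(111, Function('q')(7, -5)), 2)) = Add(Pow(Add(81, 9), Rational(1, 2)), Pow(Add(111, Mul(2, -5)), 2)) = Add(Pow(90, Rational(1, 2)), Pow(Add(111, -10), 2)) = Add(Mul(3, Pow(10, Rational(1, 2))), Pow(101, 2)) = Add(Mul(3, Pow(10, Rational(1, 2))), 10201) = Add(10201, Mul(3, Pow(10, Rational(1, 2))))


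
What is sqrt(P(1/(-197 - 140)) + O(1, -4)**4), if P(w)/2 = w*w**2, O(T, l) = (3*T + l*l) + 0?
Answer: sqrt(1680869540530607)/113569 ≈ 361.00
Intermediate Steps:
O(T, l) = l**2 + 3*T (O(T, l) = (3*T + l**2) + 0 = (l**2 + 3*T) + 0 = l**2 + 3*T)
P(w) = 2*w**3 (P(w) = 2*(w*w**2) = 2*w**3)
sqrt(P(1/(-197 - 140)) + O(1, -4)**4) = sqrt(2*(1/(-197 - 140))**3 + ((-4)**2 + 3*1)**4) = sqrt(2*(1/(-337))**3 + (16 + 3)**4) = sqrt(2*(-1/337)**3 + 19**4) = sqrt(2*(-1/38272753) + 130321) = sqrt(-2/38272753 + 130321) = sqrt(4987743443711/38272753) = sqrt(1680869540530607)/113569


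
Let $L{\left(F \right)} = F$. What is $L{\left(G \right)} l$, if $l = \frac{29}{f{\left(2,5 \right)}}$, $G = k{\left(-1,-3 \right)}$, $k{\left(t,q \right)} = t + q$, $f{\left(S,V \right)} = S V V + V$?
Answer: $- \frac{116}{55} \approx -2.1091$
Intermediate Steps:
$f{\left(S,V \right)} = V + S V^{2}$ ($f{\left(S,V \right)} = S V^{2} + V = V + S V^{2}$)
$k{\left(t,q \right)} = q + t$
$G = -4$ ($G = -3 - 1 = -4$)
$l = \frac{29}{55}$ ($l = \frac{29}{5 \left(1 + 2 \cdot 5\right)} = \frac{29}{5 \left(1 + 10\right)} = \frac{29}{5 \cdot 11} = \frac{29}{55} \approx 0.52727$)
$L{\left(G \right)} l = \left(-4\right) \frac{29}{55} = - \frac{116}{55}$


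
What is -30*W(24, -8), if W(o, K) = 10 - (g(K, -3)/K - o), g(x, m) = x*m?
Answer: -1110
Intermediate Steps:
g(x, m) = m*x
W(o, K) = 13 + o (W(o, K) = 10 - ((-3*K)/K - o) = 10 - (-3 - o) = 10 + (3 + o) = 13 + o)
-30*W(24, -8) = -30*(13 + 24) = -30*37 = -1110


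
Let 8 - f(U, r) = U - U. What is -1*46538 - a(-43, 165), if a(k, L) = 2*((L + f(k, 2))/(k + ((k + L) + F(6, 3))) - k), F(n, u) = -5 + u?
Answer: -3590394/77 ≈ -46629.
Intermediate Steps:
f(U, r) = 8 (f(U, r) = 8 - (U - U) = 8 - 1*0 = 8 + 0 = 8)
a(k, L) = -2*k + 2*(8 + L)/(-2 + L + 2*k) (a(k, L) = 2*((L + 8)/(k + ((k + L) + (-5 + 3))) - k) = 2*((8 + L)/(k + ((L + k) - 2)) - k) = 2*((8 + L)/(k + (-2 + L + k)) - k) = 2*((8 + L)/(-2 + L + 2*k) - k) = 2*(-k + (8 + L)/(-2 + L + 2*k)) = -2*k + 2*(8 + L)/(-2 + L + 2*k))
-1*46538 - a(-43, 165) = -1*46538 - 2*(8 + 165 - 2*(-43)**2 + 2*(-43) - 1*165*(-43))/(-2 + 165 + 2*(-43)) = -46538 - 2*(8 + 165 - 2*1849 - 86 + 7095)/(-2 + 165 - 86) = -46538 - 2*(8 + 165 - 3698 - 86 + 7095)/77 = -46538 - 2*3484/77 = -46538 - 1*6968/77 = -46538 - 6968/77 = -3590394/77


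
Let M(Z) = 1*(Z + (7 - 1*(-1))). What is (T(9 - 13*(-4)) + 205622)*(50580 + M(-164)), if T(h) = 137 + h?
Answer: 10378267680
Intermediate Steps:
M(Z) = 8 + Z (M(Z) = 1*(Z + (7 + 1)) = 1*(Z + 8) = 1*(8 + Z) = 8 + Z)
(T(9 - 13*(-4)) + 205622)*(50580 + M(-164)) = ((137 + (9 - 13*(-4))) + 205622)*(50580 + (8 - 164)) = ((137 + (9 + 52)) + 205622)*(50580 - 156) = ((137 + 61) + 205622)*50424 = (198 + 205622)*50424 = 205820*50424 = 10378267680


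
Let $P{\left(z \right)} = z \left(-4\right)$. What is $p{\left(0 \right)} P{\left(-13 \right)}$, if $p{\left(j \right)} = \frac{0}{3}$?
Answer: $0$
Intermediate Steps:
$P{\left(z \right)} = - 4 z$
$p{\left(j \right)} = 0$ ($p{\left(j \right)} = 0 \cdot \frac{1}{3} = 0$)
$p{\left(0 \right)} P{\left(-13 \right)} = 0 \left(\left(-4\right) \left(-13\right)\right) = 0 \cdot 52 = 0$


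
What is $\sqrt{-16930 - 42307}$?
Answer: $i \sqrt{59237} \approx 243.39 i$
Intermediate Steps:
$\sqrt{-16930 - 42307} = \sqrt{-59237} = i \sqrt{59237}$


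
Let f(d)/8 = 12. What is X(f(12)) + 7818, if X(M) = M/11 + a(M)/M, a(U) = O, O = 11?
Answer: 8265145/1056 ≈ 7826.8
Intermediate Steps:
a(U) = 11
f(d) = 96 (f(d) = 8*12 = 96)
X(M) = 11/M + M/11 (X(M) = M/11 + 11/M = 11/M + M/11)
X(f(12)) + 7818 = (11/96 + (1/11)*96) + 7818 = (11*(1/96) + 96/11) + 7818 = (11/96 + 96/11) + 7818 = 9337/1056 + 7818 = 8265145/1056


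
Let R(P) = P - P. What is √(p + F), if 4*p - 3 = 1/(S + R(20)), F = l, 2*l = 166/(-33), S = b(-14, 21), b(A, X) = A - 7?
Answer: I*√379302/462 ≈ 1.3331*I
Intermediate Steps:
R(P) = 0
b(A, X) = -7 + A
S = -21 (S = -7 - 14 = -21)
l = -83/33 (l = (166/(-33))/2 = (166*(-1/33))/2 = (½)*(-166/33) = -83/33 ≈ -2.5152)
F = -83/33 ≈ -2.5152
p = 31/42 (p = ¾ + 1/(4*(-21 + 0)) = ¾ + (¼)/(-21) = ¾ + (¼)*(-1/21) = ¾ - 1/84 = 31/42 ≈ 0.73810)
√(p + F) = √(31/42 - 83/33) = √(-821/462) = I*√379302/462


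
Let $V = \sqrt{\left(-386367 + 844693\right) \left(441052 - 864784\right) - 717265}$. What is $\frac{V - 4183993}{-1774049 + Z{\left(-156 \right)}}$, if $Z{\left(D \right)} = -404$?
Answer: $\frac{4183993}{1774453} - \frac{i \sqrt{194208109897}}{1774453} \approx 2.3579 - 0.24835 i$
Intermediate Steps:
$V = i \sqrt{194208109897}$ ($V = \sqrt{458326 \left(-423732\right) - 717265} = \sqrt{-194207392632 - 717265} = \sqrt{-194208109897} = i \sqrt{194208109897} \approx 4.4069 \cdot 10^{5} i$)
$\frac{V - 4183993}{-1774049 + Z{\left(-156 \right)}} = \frac{i \sqrt{194208109897} - 4183993}{-1774049 - 404} = \frac{-4183993 + i \sqrt{194208109897}}{-1774453} = \left(-4183993 + i \sqrt{194208109897}\right) \left(- \frac{1}{1774453}\right) = \frac{4183993}{1774453} - \frac{i \sqrt{194208109897}}{1774453}$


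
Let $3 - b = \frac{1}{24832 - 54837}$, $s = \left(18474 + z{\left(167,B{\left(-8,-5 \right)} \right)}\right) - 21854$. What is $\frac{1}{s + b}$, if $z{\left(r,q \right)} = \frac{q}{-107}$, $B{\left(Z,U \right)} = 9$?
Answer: $- \frac{3210535}{10842246633} \approx -0.00029611$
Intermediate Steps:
$z{\left(r,q \right)} = - \frac{q}{107}$ ($z{\left(r,q \right)} = q \left(- \frac{1}{107}\right) = - \frac{q}{107}$)
$s = - \frac{361669}{107}$ ($s = \left(18474 - \frac{9}{107}\right) - 21854 = \frac{1976709}{107} - 21854 = - \frac{361669}{107} \approx -3380.1$)
$b = \frac{90016}{30005}$ ($b = 3 - \frac{1}{24832 - 54837} = 3 - \frac{1}{-30005} = 3 - - \frac{1}{30005} = 3 + \frac{1}{30005} = \frac{90016}{30005} \approx 3.0$)
$\frac{1}{s + b} = \frac{1}{- \frac{361669}{107} + \frac{90016}{30005}} = \frac{1}{- \frac{10842246633}{3210535}} = - \frac{3210535}{10842246633}$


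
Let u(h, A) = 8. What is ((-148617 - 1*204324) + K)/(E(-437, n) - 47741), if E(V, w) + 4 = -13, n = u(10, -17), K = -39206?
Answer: 392147/47758 ≈ 8.2111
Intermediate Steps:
n = 8
E(V, w) = -17 (E(V, w) = -4 - 13 = -17)
((-148617 - 1*204324) + K)/(E(-437, n) - 47741) = ((-148617 - 1*204324) - 39206)/(-17 - 47741) = ((-148617 - 204324) - 39206)/(-47758) = (-352941 - 39206)*(-1/47758) = -392147*(-1/47758) = 392147/47758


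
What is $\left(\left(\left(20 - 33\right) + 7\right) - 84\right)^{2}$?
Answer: $8100$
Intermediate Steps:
$\left(\left(\left(20 - 33\right) + 7\right) - 84\right)^{2} = \left(\left(-13 + 7\right) - 84\right)^{2} = \left(-6 - 84\right)^{2} = \left(-90\right)^{2} = 8100$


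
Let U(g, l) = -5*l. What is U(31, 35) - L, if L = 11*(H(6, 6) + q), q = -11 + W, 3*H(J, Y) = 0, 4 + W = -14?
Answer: 144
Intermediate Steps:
W = -18 (W = -4 - 14 = -18)
H(J, Y) = 0 (H(J, Y) = (⅓)*0 = 0)
q = -29 (q = -11 - 18 = -29)
L = -319 (L = 11*(0 - 29) = 11*(-29) = -319)
U(31, 35) - L = -5*35 - 1*(-319) = -175 + 319 = 144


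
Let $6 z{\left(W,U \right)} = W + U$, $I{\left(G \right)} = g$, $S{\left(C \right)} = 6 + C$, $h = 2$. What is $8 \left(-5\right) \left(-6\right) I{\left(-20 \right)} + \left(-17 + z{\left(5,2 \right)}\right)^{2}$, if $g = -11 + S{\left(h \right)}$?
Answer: $- \frac{16895}{36} \approx -469.31$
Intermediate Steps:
$g = -3$ ($g = -11 + \left(6 + 2\right) = -11 + 8 = -3$)
$I{\left(G \right)} = -3$
$z{\left(W,U \right)} = \frac{U}{6} + \frac{W}{6}$ ($z{\left(W,U \right)} = \frac{W + U}{6} = \frac{U + W}{6} = \frac{U}{6} + \frac{W}{6}$)
$8 \left(-5\right) \left(-6\right) I{\left(-20 \right)} + \left(-17 + z{\left(5,2 \right)}\right)^{2} = 8 \left(-5\right) \left(-6\right) \left(-3\right) + \left(-17 + \left(\frac{1}{6} \cdot 2 + \frac{1}{6} \cdot 5\right)\right)^{2} = \left(-40\right) \left(-6\right) \left(-3\right) + \left(-17 + \left(\frac{1}{3} + \frac{5}{6}\right)\right)^{2} = 240 \left(-3\right) + \left(-17 + \frac{7}{6}\right)^{2} = -720 + \left(- \frac{95}{6}\right)^{2} = -720 + \frac{9025}{36} = - \frac{16895}{36}$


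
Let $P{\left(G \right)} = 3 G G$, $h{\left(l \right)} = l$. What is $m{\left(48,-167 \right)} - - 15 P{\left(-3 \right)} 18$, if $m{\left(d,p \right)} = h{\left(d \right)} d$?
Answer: $9594$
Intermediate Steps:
$P{\left(G \right)} = 3 G^{2}$
$m{\left(d,p \right)} = d^{2}$ ($m{\left(d,p \right)} = d d = d^{2}$)
$m{\left(48,-167 \right)} - - 15 P{\left(-3 \right)} 18 = 48^{2} - - 15 \cdot 3 \left(-3\right)^{2} \cdot 18 = 2304 - - 15 \cdot 3 \cdot 9 \cdot 18 = 2304 - \left(-15\right) 27 \cdot 18 = 2304 - \left(-405\right) 18 = 2304 - -7290 = 2304 + 7290 = 9594$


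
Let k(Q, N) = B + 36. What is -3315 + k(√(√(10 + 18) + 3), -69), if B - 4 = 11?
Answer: -3264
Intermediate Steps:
B = 15 (B = 4 + 11 = 15)
k(Q, N) = 51 (k(Q, N) = 15 + 36 = 51)
-3315 + k(√(√(10 + 18) + 3), -69) = -3315 + 51 = -3264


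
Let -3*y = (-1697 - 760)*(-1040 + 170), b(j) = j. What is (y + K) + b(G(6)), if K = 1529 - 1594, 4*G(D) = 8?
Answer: -712593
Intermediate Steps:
G(D) = 2 (G(D) = (1/4)*8 = 2)
y = -712530 (y = -(-1697 - 760)*(-1040 + 170)/3 = -(-819)*(-870) = -1/3*2137590 = -712530)
K = -65
(y + K) + b(G(6)) = (-712530 - 65) + 2 = -712595 + 2 = -712593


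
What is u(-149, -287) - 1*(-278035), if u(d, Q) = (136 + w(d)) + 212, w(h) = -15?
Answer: 278368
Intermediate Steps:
u(d, Q) = 333 (u(d, Q) = (136 - 15) + 212 = 121 + 212 = 333)
u(-149, -287) - 1*(-278035) = 333 - 1*(-278035) = 333 + 278035 = 278368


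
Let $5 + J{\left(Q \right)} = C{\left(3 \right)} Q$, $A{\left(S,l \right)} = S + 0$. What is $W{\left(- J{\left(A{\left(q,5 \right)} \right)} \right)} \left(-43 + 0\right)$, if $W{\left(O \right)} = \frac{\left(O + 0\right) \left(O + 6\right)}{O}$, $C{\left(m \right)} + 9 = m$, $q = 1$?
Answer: $-731$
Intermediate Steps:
$C{\left(m \right)} = -9 + m$
$A{\left(S,l \right)} = S$
$J{\left(Q \right)} = -5 - 6 Q$ ($J{\left(Q \right)} = -5 + \left(-9 + 3\right) Q = -5 - 6 Q$)
$W{\left(O \right)} = 6 + O$ ($W{\left(O \right)} = \frac{O \left(6 + O\right)}{O} = 6 + O$)
$W{\left(- J{\left(A{\left(q,5 \right)} \right)} \right)} \left(-43 + 0\right) = \left(6 - \left(-5 - 6\right)\right) \left(-43 + 0\right) = \left(6 - \left(-5 - 6\right)\right) \left(-43\right) = \left(6 - -11\right) \left(-43\right) = \left(6 + 11\right) \left(-43\right) = 17 \left(-43\right) = -731$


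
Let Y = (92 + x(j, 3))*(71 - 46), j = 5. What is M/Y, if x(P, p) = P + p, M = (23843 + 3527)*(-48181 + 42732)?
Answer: -14913913/250 ≈ -59656.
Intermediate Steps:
M = -149139130 (M = 27370*(-5449) = -149139130)
Y = 2500 (Y = (92 + (5 + 3))*(71 - 46) = (92 + 8)*25 = 100*25 = 2500)
M/Y = -149139130/2500 = -149139130*1/2500 = -14913913/250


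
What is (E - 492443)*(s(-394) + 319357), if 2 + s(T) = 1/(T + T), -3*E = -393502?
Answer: -90915649775051/788 ≈ -1.1538e+11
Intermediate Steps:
E = 393502/3 (E = -1/3*(-393502) = 393502/3 ≈ 1.3117e+5)
s(T) = -2 + 1/(2*T) (s(T) = -2 + 1/(T + T) = -2 + 1/(2*T))
(E - 492443)*(s(-394) + 319357) = (393502/3 - 492443)*((-2 + (1/2)/(-394)) + 319357) = -1083827*((-2 + (1/2)*(-1/394)) + 319357)/3 = -1083827*((-2 - 1/788) + 319357)/3 = -1083827*(-1577/788 + 319357)/3 = -1083827/3*251651739/788 = -90915649775051/788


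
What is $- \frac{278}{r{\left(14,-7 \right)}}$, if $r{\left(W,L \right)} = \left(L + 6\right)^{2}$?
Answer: $-278$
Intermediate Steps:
$r{\left(W,L \right)} = \left(6 + L\right)^{2}$
$- \frac{278}{r{\left(14,-7 \right)}} = - \frac{278}{\left(6 - 7\right)^{2}} = - \frac{278}{\left(-1\right)^{2}} = - \frac{278}{1} = \left(-278\right) 1 = -278$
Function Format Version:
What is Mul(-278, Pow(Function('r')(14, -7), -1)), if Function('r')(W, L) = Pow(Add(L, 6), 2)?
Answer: -278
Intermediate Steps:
Function('r')(W, L) = Pow(Add(6, L), 2)
Mul(-278, Pow(Function('r')(14, -7), -1)) = Mul(-278, Pow(Pow(Add(6, -7), 2), -1)) = Mul(-278, Pow(Pow(-1, 2), -1)) = Mul(-278, Pow(1, -1)) = Mul(-278, 1) = -278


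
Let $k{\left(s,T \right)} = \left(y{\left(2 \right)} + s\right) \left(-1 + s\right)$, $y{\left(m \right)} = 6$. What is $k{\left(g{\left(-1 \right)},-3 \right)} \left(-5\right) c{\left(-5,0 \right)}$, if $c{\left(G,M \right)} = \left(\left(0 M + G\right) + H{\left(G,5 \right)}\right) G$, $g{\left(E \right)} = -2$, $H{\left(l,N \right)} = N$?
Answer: $0$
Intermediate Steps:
$k{\left(s,T \right)} = \left(-1 + s\right) \left(6 + s\right)$ ($k{\left(s,T \right)} = \left(6 + s\right) \left(-1 + s\right) = \left(-1 + s\right) \left(6 + s\right)$)
$c{\left(G,M \right)} = G \left(5 + G\right)$ ($c{\left(G,M \right)} = \left(\left(0 M + G\right) + 5\right) G = \left(\left(0 + G\right) + 5\right) G = \left(G + 5\right) G = \left(5 + G\right) G = G \left(5 + G\right)$)
$k{\left(g{\left(-1 \right)},-3 \right)} \left(-5\right) c{\left(-5,0 \right)} = \left(-6 + \left(-2\right)^{2} + 5 \left(-2\right)\right) \left(-5\right) \left(- 5 \left(5 - 5\right)\right) = \left(-6 + 4 - 10\right) \left(-5\right) \left(\left(-5\right) 0\right) = \left(-12\right) \left(-5\right) 0 = 60 \cdot 0 = 0$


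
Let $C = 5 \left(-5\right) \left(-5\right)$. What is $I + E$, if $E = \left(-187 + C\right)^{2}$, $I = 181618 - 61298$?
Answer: $124164$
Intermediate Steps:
$I = 120320$ ($I = 181618 - 61298 = 120320$)
$C = 125$ ($C = \left(-25\right) \left(-5\right) = 125$)
$E = 3844$ ($E = \left(-187 + 125\right)^{2} = \left(-62\right)^{2} = 3844$)
$I + E = 120320 + 3844 = 124164$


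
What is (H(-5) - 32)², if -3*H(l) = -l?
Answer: 10201/9 ≈ 1133.4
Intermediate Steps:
H(l) = l/3 (H(l) = -(-1)*l/3 = l/3)
(H(-5) - 32)² = ((⅓)*(-5) - 32)² = (-5/3 - 32)² = (-101/3)² = 10201/9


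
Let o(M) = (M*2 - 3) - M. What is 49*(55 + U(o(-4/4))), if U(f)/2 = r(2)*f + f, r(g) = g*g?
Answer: 735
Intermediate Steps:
o(M) = -3 + M (o(M) = (2*M - 3) - M = (-3 + 2*M) - M = -3 + M)
r(g) = g²
U(f) = 10*f (U(f) = 2*(2²*f + f) = 2*(4*f + f) = 2*(5*f) = 10*f)
49*(55 + U(o(-4/4))) = 49*(55 + 10*(-3 - 4/4)) = 49*(55 + 10*(-3 - 4*¼)) = 49*(55 + 10*(-3 - 1)) = 49*(55 + 10*(-4)) = 49*(55 - 40) = 49*15 = 735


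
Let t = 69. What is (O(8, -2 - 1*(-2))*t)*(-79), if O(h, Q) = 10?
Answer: -54510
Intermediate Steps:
(O(8, -2 - 1*(-2))*t)*(-79) = (10*69)*(-79) = 690*(-79) = -54510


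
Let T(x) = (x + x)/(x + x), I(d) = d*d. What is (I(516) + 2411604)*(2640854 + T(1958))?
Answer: 7071839970300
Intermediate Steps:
I(d) = d²
T(x) = 1 (T(x) = (2*x)/((2*x)) = (2*x)*(1/(2*x)) = 1)
(I(516) + 2411604)*(2640854 + T(1958)) = (516² + 2411604)*(2640854 + 1) = (266256 + 2411604)*2640855 = 2677860*2640855 = 7071839970300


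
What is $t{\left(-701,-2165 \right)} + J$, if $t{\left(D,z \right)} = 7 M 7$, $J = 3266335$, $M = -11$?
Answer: $3265796$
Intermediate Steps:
$t{\left(D,z \right)} = -539$ ($t{\left(D,z \right)} = 7 \left(-11\right) 7 = \left(-77\right) 7 = -539$)
$t{\left(-701,-2165 \right)} + J = -539 + 3266335 = 3265796$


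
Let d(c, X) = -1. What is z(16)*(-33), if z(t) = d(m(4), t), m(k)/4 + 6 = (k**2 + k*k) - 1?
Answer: 33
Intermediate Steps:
m(k) = -28 + 8*k**2 (m(k) = -24 + 4*((k**2 + k*k) - 1) = -24 + 4*((k**2 + k**2) - 1) = -24 + 4*(2*k**2 - 1) = -24 + 4*(-1 + 2*k**2) = -24 + (-4 + 8*k**2) = -28 + 8*k**2)
z(t) = -1
z(16)*(-33) = -1*(-33) = 33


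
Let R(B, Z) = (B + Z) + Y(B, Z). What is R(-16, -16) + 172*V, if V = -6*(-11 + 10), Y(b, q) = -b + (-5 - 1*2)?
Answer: 1009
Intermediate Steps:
Y(b, q) = -7 - b (Y(b, q) = -b + (-5 - 2) = -b - 7 = -7 - b)
R(B, Z) = -7 + Z (R(B, Z) = (B + Z) + (-7 - B) = -7 + Z)
V = 6 (V = -6*(-1) = 6)
R(-16, -16) + 172*V = (-7 - 16) + 172*6 = -23 + 1032 = 1009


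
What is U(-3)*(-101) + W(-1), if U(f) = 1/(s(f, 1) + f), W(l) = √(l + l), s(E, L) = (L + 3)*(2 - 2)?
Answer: 101/3 + I*√2 ≈ 33.667 + 1.4142*I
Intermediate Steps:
s(E, L) = 0 (s(E, L) = (3 + L)*0 = 0)
W(l) = √2*√l (W(l) = √(2*l) = √2*√l)
U(f) = 1/f (U(f) = 1/(0 + f) = 1/f)
U(-3)*(-101) + W(-1) = -101/(-3) + √2*√(-1) = -⅓*(-101) + √2*I = 101/3 + I*√2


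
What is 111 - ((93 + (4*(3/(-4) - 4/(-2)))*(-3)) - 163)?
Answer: 196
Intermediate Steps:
111 - ((93 + (4*(3/(-4) - 4/(-2)))*(-3)) - 163) = 111 - ((93 + (4*(3*(-¼) - 4*(-½)))*(-3)) - 163) = 111 - ((93 + (4*(-¾ + 2))*(-3)) - 163) = 111 - ((93 + (4*(5/4))*(-3)) - 163) = 111 - ((93 + 5*(-3)) - 163) = 111 - ((93 - 15) - 163) = 111 - (78 - 163) = 111 - 1*(-85) = 111 + 85 = 196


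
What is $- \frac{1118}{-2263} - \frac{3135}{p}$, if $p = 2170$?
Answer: $- \frac{30119}{31682} \approx -0.95067$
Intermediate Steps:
$- \frac{1118}{-2263} - \frac{3135}{p} = - \frac{1118}{-2263} - \frac{3135}{2170} = \left(-1118\right) \left(- \frac{1}{2263}\right) - \frac{627}{434} = \frac{1118}{2263} - \frac{627}{434} = - \frac{30119}{31682}$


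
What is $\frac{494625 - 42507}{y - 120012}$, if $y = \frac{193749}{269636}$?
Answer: $- \frac{40635763016}{10786453961} \approx -3.7673$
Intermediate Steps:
$y = \frac{193749}{269636}$ ($y = 193749 \cdot \frac{1}{269636} = \frac{193749}{269636} \approx 0.71856$)
$\frac{494625 - 42507}{y - 120012} = \frac{494625 - 42507}{\frac{193749}{269636} - 120012} = \frac{452118}{- \frac{32359361883}{269636}} = 452118 \left(- \frac{269636}{32359361883}\right) = - \frac{40635763016}{10786453961}$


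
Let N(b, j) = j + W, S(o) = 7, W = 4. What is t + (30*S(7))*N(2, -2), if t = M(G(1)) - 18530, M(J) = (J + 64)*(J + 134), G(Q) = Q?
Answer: -9335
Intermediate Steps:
M(J) = (64 + J)*(134 + J)
N(b, j) = 4 + j (N(b, j) = j + 4 = 4 + j)
t = -9755 (t = (8576 + 1² + 198*1) - 18530 = (8576 + 1 + 198) - 18530 = 8775 - 18530 = -9755)
t + (30*S(7))*N(2, -2) = -9755 + (30*7)*(4 - 2) = -9755 + 210*2 = -9755 + 420 = -9335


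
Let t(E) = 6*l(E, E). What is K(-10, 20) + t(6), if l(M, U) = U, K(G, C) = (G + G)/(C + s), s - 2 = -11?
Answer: 376/11 ≈ 34.182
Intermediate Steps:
s = -9 (s = 2 - 11 = -9)
K(G, C) = 2*G/(-9 + C) (K(G, C) = (G + G)/(C - 9) = (2*G)/(-9 + C) = 2*G/(-9 + C))
t(E) = 6*E
K(-10, 20) + t(6) = 2*(-10)/(-9 + 20) + 6*6 = 2*(-10)/11 + 36 = 2*(-10)*(1/11) + 36 = -20/11 + 36 = 376/11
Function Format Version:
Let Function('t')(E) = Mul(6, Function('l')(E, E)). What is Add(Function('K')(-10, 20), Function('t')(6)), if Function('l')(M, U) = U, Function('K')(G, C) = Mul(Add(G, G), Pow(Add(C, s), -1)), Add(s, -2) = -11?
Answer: Rational(376, 11) ≈ 34.182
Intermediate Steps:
s = -9 (s = Add(2, -11) = -9)
Function('K')(G, C) = Mul(2, G, Pow(Add(-9, C), -1)) (Function('K')(G, C) = Mul(Add(G, G), Pow(Add(C, -9), -1)) = Mul(Mul(2, G), Pow(Add(-9, C), -1)) = Mul(2, G, Pow(Add(-9, C), -1)))
Function('t')(E) = Mul(6, E)
Add(Function('K')(-10, 20), Function('t')(6)) = Add(Mul(2, -10, Pow(Add(-9, 20), -1)), Mul(6, 6)) = Add(Mul(2, -10, Pow(11, -1)), 36) = Add(Mul(2, -10, Rational(1, 11)), 36) = Add(Rational(-20, 11), 36) = Rational(376, 11)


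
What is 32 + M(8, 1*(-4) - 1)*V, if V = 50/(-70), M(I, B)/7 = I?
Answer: -8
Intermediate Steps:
M(I, B) = 7*I
V = -5/7 (V = 50*(-1/70) = -5/7 ≈ -0.71429)
32 + M(8, 1*(-4) - 1)*V = 32 + (7*8)*(-5/7) = 32 + 56*(-5/7) = 32 - 40 = -8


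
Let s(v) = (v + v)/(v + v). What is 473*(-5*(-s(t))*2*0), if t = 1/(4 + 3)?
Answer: 0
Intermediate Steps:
t = ⅐ (t = 1/7 = ⅐ ≈ 0.14286)
s(v) = 1 (s(v) = (2*v)/((2*v)) = (2*v)*(1/(2*v)) = 1)
473*(-5*(-s(t))*2*0) = 473*(-5*(-1*1)*2*0) = 473*(-(-5)*2*0) = 473*(-5*(-2)*0) = 473*(10*0) = 473*0 = 0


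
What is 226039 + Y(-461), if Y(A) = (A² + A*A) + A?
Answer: 650620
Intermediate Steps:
Y(A) = A + 2*A² (Y(A) = (A² + A²) + A = 2*A² + A = A + 2*A²)
226039 + Y(-461) = 226039 - 461*(1 + 2*(-461)) = 226039 - 461*(1 - 922) = 226039 - 461*(-921) = 226039 + 424581 = 650620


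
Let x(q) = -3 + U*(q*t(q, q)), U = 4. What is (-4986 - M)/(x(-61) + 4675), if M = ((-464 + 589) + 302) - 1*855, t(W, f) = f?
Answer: -2279/9778 ≈ -0.23307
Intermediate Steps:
M = -428 (M = (125 + 302) - 855 = 427 - 855 = -428)
x(q) = -3 + 4*q² (x(q) = -3 + 4*(q*q) = -3 + 4*q²)
(-4986 - M)/(x(-61) + 4675) = (-4986 - 1*(-428))/((-3 + 4*(-61)²) + 4675) = (-4986 + 428)/((-3 + 4*3721) + 4675) = -4558/((-3 + 14884) + 4675) = -4558/(14881 + 4675) = -4558/19556 = -4558*1/19556 = -2279/9778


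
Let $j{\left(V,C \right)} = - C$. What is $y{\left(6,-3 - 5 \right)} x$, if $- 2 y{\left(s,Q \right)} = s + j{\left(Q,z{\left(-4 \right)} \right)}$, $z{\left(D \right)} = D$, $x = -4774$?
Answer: $23870$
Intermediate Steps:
$y{\left(s,Q \right)} = -2 - \frac{s}{2}$ ($y{\left(s,Q \right)} = - \frac{s - -4}{2} = - \frac{s + 4}{2} = - \frac{4 + s}{2} = -2 - \frac{s}{2}$)
$y{\left(6,-3 - 5 \right)} x = \left(-2 - 3\right) \left(-4774\right) = \left(-5\right) \left(-4774\right) = 23870$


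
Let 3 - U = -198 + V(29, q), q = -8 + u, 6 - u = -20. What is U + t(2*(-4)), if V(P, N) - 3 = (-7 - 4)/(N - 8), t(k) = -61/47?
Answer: 92967/470 ≈ 197.80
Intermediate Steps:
u = 26 (u = 6 - 1*(-20) = 6 + 20 = 26)
t(k) = -61/47 (t(k) = -61*1/47 = -61/47)
q = 18 (q = -8 + 26 = 18)
V(P, N) = 3 - 11/(-8 + N) (V(P, N) = 3 + (-7 - 4)/(N - 8) = 3 - 11/(-8 + N))
U = 1991/10 (U = 3 - (-198 + (-35 + 3*18)/(-8 + 18)) = 3 - (-198 + (-35 + 54)/10) = 3 - (-198 + (⅒)*19) = 3 - (-198 + 19/10) = 3 - 1*(-1961/10) = 3 + 1961/10 = 1991/10 ≈ 199.10)
U + t(2*(-4)) = 1991/10 - 61/47 = 92967/470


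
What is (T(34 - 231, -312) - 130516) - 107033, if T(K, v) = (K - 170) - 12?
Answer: -237928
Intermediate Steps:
T(K, v) = -182 + K (T(K, v) = (-170 + K) - 12 = -182 + K)
(T(34 - 231, -312) - 130516) - 107033 = ((-182 + (34 - 231)) - 130516) - 107033 = ((-182 - 197) - 130516) - 107033 = (-379 - 130516) - 107033 = -130895 - 107033 = -237928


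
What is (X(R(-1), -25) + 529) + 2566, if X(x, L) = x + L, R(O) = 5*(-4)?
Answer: 3050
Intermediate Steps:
R(O) = -20
X(x, L) = L + x
(X(R(-1), -25) + 529) + 2566 = ((-25 - 20) + 529) + 2566 = (-45 + 529) + 2566 = 484 + 2566 = 3050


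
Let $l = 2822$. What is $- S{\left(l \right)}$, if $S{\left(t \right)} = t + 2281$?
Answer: $-5103$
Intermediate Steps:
$S{\left(t \right)} = 2281 + t$
$- S{\left(l \right)} = - (2281 + 2822) = \left(-1\right) 5103 = -5103$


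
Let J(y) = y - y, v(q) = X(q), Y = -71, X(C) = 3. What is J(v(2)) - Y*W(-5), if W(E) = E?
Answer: -355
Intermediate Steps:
v(q) = 3
J(y) = 0
J(v(2)) - Y*W(-5) = 0 - (-71)*(-5) = 0 - 1*355 = 0 - 355 = -355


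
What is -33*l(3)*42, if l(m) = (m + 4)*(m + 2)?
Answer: -48510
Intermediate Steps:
l(m) = (2 + m)*(4 + m) (l(m) = (4 + m)*(2 + m) = (2 + m)*(4 + m))
-33*l(3)*42 = -33*(8 + 3² + 6*3)*42 = -33*(8 + 9 + 18)*42 = -33*35*42 = -1155*42 = -48510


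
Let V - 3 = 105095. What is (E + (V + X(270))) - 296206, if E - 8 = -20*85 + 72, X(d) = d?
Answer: -192458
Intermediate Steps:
V = 105098 (V = 3 + 105095 = 105098)
E = -1620 (E = 8 + (-20*85 + 72) = 8 + (-1700 + 72) = 8 - 1628 = -1620)
(E + (V + X(270))) - 296206 = (-1620 + (105098 + 270)) - 296206 = (-1620 + 105368) - 296206 = 103748 - 296206 = -192458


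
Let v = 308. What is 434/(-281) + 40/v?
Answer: -30608/21637 ≈ -1.4146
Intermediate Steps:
434/(-281) + 40/v = 434/(-281) + 40/308 = 434*(-1/281) + 40*(1/308) = -434/281 + 10/77 = -30608/21637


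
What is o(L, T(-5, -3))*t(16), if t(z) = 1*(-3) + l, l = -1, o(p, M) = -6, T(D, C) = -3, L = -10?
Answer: 24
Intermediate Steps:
t(z) = -4 (t(z) = 1*(-3) - 1 = -3 - 1 = -4)
o(L, T(-5, -3))*t(16) = -6*(-4) = 24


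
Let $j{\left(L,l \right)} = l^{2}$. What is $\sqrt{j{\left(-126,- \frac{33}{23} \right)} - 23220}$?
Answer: $\frac{21 i \sqrt{27851}}{23} \approx 152.37 i$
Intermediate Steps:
$\sqrt{j{\left(-126,- \frac{33}{23} \right)} - 23220} = \sqrt{\left(- \frac{33}{23}\right)^{2} - 23220} = \sqrt{\frac{1089}{529} - 23220} = \sqrt{- \frac{12282291}{529}} = \frac{21 i \sqrt{27851}}{23}$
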